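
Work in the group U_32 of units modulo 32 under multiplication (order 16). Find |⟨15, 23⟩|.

|⟨15⟩| = 2 and |⟨23⟩| = 4, so |H| is a multiple of lcm(2, 4) = 4 and divides |G| = 16.
Closing under the operation: H = {1, 7, 9, 15, 17, 23, 25, 31}, so |H| = 8.

8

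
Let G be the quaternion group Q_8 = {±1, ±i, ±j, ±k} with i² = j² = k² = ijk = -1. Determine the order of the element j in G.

Computing powers of j: the smallest k with (j)^k = e is k = 4.

4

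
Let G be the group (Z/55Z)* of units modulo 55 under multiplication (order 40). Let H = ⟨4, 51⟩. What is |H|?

20

|⟨4⟩| = 10 and |⟨51⟩| = 10, so |H| is a multiple of lcm(10, 10) = 10 and divides |G| = 40.
Closing under the operation: H = {1, 4, 6, 9, 14, 16, 19, 21, 24, 26, 29, 31, 34, 36, 39, 41, 46, 49, 51, 54}, so |H| = 20.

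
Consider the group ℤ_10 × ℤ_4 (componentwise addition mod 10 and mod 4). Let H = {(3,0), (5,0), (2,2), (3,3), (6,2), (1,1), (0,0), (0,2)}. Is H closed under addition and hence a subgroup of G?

(6,2) ∈ H but its inverse (4,2) ∉ H, so H is not a subgroup.

No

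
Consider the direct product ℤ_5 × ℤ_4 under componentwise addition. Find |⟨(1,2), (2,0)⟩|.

10

|⟨(1,2)⟩| = 10 and |⟨(2,0)⟩| = 5, so |H| is a multiple of lcm(10, 5) = 10 and divides |G| = 20.
Closing under the operation: H = {(0,0), (0,2), (1,0), (1,2), (2,0), (2,2), (3,0), (3,2), (4,0), (4,2)}, so |H| = 10.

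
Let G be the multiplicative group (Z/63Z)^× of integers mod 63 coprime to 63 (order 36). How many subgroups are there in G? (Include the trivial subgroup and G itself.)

30

|G| = 36, so by Lagrange every subgroup order divides 36. Divisors: 1, 2, 3, 4, 6, 9, 12, 18, 36.
Subgroups by order — order 1: 1; order 2: 3; order 3: 4; order 4: 1; order 6: 12; order 9: 1; order 12: 4; order 18: 3; order 36: 1.
Total: 1 + 3 + 4 + 1 + 12 + 1 + 4 + 3 + 1 = 30.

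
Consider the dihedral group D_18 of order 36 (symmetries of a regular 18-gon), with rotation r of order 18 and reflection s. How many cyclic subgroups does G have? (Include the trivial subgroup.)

24

Group the elements of G by the cyclic subgroup they generate; each cyclic subgroup of order d accounts for φ(d) elements.
Cyclic subgroups by order — order 1: 1; order 2: 19; order 3: 1; order 6: 1; order 9: 1; order 18: 1.
Total: 24.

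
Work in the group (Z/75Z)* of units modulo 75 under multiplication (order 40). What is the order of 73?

20

Compute successive powers of 73 mod 75: 73, 4, 67, 16, 43, 64, 22, 31, …; 73^20 ≡ 1 (mod 75).
So |⟨73⟩| = 20.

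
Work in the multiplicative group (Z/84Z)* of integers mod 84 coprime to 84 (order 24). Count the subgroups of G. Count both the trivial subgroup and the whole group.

32

|G| = 24, so by Lagrange every subgroup order divides 24. Divisors: 1, 2, 3, 4, 6, 8, 12, 24.
Subgroups by order — order 1: 1; order 2: 7; order 3: 1; order 4: 7; order 6: 7; order 8: 1; order 12: 7; order 24: 1.
Total: 1 + 7 + 1 + 7 + 7 + 1 + 7 + 1 = 32.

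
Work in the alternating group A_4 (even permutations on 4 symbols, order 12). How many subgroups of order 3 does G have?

4

|G| = 12 and 3 | 12, so subgroups of order 3 are possible by Lagrange.
The subgroups of order 3 are: {e, (1 2 3), (1 3 2)}; {e, (1 2 4), (1 4 2)}; {e, (1 3 4), (1 4 3)}; {e, (2 3 4), (2 4 3)}.
So G has 4 subgroups of order 3.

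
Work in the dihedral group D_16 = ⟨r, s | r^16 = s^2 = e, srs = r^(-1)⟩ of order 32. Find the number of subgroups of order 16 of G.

3

|G| = 32 and 16 | 32, so subgroups of order 16 are possible by Lagrange.
The subgroups of order 16 are: {e, r, r^2, r^3, r^4, r^5, r^6, r^7, r^8, r^9, r^10, r^11, r^12, r^13, r^14, r^15}; {e, r^2, r^4, r^6, r^8, r^10, r^12, r^14, s, r^2s, r^4s, r^6s, r^8s, r^10s, r^12s, r^14s}; {e, r^2, r^4, r^6, r^8, r^10, r^12, r^14, rs, r^3s, r^5s, r^7s, r^9s, r^11s, r^13s, r^15s}.
So G has 3 subgroups of order 16.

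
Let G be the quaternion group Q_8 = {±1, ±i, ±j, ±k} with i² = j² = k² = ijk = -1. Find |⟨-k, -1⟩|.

4

|⟨-k⟩| = 4 and |⟨-1⟩| = 2, so |H| is a multiple of lcm(4, 2) = 4 and divides |G| = 8.
Closing under the operation: H = {1, -1, k, -k}, so |H| = 4.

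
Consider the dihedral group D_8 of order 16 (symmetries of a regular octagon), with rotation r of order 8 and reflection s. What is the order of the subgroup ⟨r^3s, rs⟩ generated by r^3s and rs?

8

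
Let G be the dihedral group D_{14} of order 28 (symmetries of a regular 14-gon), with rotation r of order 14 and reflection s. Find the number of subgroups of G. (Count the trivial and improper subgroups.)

28

|G| = 28, so by Lagrange every subgroup order divides 28. Divisors: 1, 2, 4, 7, 14, 28.
Subgroups by order — order 1: 1; order 2: 15; order 4: 7; order 7: 1; order 14: 3; order 28: 1.
Total: 1 + 15 + 7 + 1 + 3 + 1 = 28.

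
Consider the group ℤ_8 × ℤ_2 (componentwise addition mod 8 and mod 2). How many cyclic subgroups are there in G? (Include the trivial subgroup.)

Each element a generates a cyclic subgroup ⟨a⟩; distinct elements may generate the same one (a cyclic group of order d has φ(d) generators).
Cyclic subgroups by order — order 1: 1; order 2: 3; order 4: 2; order 8: 2.
Total: 8.

8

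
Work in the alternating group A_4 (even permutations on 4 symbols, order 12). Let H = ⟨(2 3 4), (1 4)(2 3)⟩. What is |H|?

|⟨(2 3 4)⟩| = 3 and |⟨(1 4)(2 3)⟩| = 2, so |H| is a multiple of lcm(3, 2) = 6 and divides |G| = 12.
Closing {(2 3 4), (1 4)(2 3)} under the group operation gives all of G, so |H| = 12.

12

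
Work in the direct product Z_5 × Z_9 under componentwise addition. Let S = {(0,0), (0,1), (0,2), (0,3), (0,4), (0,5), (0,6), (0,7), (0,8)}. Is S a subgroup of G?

Yes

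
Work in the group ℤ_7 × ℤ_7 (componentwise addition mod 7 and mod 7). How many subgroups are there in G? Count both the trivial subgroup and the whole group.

|G| = 49, so by Lagrange every subgroup order divides 49. Divisors: 1, 7, 49.
Subgroups by order — order 1: 1; order 7: 8; order 49: 1.
Total: 1 + 8 + 1 = 10.

10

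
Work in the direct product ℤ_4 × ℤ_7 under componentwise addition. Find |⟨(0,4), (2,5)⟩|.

14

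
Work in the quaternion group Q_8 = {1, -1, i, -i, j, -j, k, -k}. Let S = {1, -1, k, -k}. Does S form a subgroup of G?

Yes

|S| = 4 divides |G| = 8, consistent with Lagrange.
S contains the identity, every element's inverse is in S, and S is closed under ·: it is a subgroup.
In fact S = ⟨-k⟩.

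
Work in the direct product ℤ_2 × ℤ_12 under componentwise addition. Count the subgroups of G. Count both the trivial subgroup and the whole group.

|G| = 24, so by Lagrange every subgroup order divides 24. Divisors: 1, 2, 3, 4, 6, 8, 12, 24.
Subgroups by order — order 1: 1; order 2: 3; order 3: 1; order 4: 3; order 6: 3; order 8: 1; order 12: 3; order 24: 1.
Total: 1 + 3 + 1 + 3 + 3 + 1 + 3 + 1 = 16.

16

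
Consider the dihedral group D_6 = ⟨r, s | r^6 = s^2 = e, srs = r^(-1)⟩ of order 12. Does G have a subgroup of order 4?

Yes

4 | 12. A subgroup of order 4 is {e, r^3, r^2s, r^5s}.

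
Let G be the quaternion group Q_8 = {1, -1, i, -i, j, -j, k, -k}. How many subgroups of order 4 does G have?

|G| = 8 and 4 | 8, so subgroups of order 4 are possible by Lagrange.
The subgroups of order 4 are: {1, -1, i, -i}; {1, -1, j, -j}; {1, -1, k, -k}.
So G has 3 subgroups of order 4.

3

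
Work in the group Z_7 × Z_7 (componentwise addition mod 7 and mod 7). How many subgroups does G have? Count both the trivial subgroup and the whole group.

10

|G| = 49, so by Lagrange every subgroup order divides 49. Divisors: 1, 7, 49.
Subgroups by order — order 1: 1; order 7: 8; order 49: 1.
Total: 1 + 8 + 1 = 10.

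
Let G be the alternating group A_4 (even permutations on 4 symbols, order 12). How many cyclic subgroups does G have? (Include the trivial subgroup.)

Each element a generates a cyclic subgroup ⟨a⟩; distinct elements may generate the same one (a cyclic group of order d has φ(d) generators).
Cyclic subgroups by order — order 1: 1; order 2: 3; order 3: 4.
Total: 8.

8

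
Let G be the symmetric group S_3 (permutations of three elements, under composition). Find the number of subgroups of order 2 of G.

3

|G| = 6 and 2 | 6, so subgroups of order 2 are possible by Lagrange.
The subgroups of order 2 are: {e, (1 2)}; {e, (1 3)}; {e, (2 3)}.
So G has 3 subgroups of order 2.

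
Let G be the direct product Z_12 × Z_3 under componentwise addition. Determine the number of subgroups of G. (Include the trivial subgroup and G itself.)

|G| = 36, so by Lagrange every subgroup order divides 36. Divisors: 1, 2, 3, 4, 6, 9, 12, 18, 36.
Subgroups by order — order 1: 1; order 2: 1; order 3: 4; order 4: 1; order 6: 4; order 9: 1; order 12: 4; order 18: 1; order 36: 1.
Total: 1 + 1 + 4 + 1 + 4 + 1 + 4 + 1 + 1 = 18.

18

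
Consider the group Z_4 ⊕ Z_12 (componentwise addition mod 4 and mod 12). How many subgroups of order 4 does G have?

7

|G| = 48 and 4 | 48, so subgroups of order 4 are possible by Lagrange.
The subgroups of order 4 are: {(0,0), (0,3), (0,6), (0,9)}; {(0,0), (0,6), (2,0), (2,6)}; {(0,0), (0,6), (2,3), (2,9)}; {(0,0), (1,0), (2,0), (3,0)}; … (7 in all).
So G has 7 subgroups of order 4.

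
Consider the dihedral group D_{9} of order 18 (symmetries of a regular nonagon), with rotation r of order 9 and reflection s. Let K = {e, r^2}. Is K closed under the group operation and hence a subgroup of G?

r^2 ∈ K but its inverse r^7 ∉ K, so K is not a subgroup.

No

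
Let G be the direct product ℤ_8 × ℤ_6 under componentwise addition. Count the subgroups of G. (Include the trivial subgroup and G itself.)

|G| = 48, so by Lagrange every subgroup order divides 48. Divisors: 1, 2, 3, 4, 6, 8, 12, 16, 24, 48.
Subgroups by order — order 1: 1; order 2: 3; order 3: 1; order 4: 3; order 6: 3; order 8: 3; order 12: 3; order 16: 1; order 24: 3; order 48: 1.
Total: 1 + 3 + 1 + 3 + 3 + 3 + 3 + 1 + 3 + 1 = 22.

22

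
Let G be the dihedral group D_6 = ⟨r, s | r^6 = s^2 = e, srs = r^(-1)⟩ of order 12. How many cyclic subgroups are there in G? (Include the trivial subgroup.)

10

A cyclic subgroup of order d is generated by each of its φ(d) elements of order d, so the cyclic subgroups of order d number (#elements of order d)/φ(d).
Cyclic subgroups by order — order 1: 1; order 2: 7; order 3: 1; order 6: 1.
Total: 10.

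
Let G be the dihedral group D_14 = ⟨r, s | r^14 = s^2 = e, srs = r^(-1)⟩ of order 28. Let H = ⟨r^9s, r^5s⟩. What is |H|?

|⟨r^9s⟩| = 2 and |⟨r^5s⟩| = 2, so |H| is a multiple of lcm(2, 2) = 2 and divides |G| = 28.
Closing under the operation: H = {e, r^2, r^4, r^6, r^8, r^10, r^12, rs, r^3s, r^5s, r^7s, r^9s, r^11s, r^13s}, so |H| = 14.

14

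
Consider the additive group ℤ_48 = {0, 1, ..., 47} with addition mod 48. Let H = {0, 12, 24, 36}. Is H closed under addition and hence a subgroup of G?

Yes

|H| = 4 divides |G| = 48, consistent with Lagrange.
H contains the identity, every element's inverse is in H, and H is closed under +: it is a subgroup.
In fact H = ⟨12⟩.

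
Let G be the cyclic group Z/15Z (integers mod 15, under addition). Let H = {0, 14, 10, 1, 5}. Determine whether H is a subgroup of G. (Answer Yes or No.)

Closure fails: 1 + 1 = 2 ∉ H. So H is not a subgroup.

No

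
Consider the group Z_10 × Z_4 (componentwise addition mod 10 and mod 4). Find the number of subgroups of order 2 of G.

|G| = 40 and 2 | 40, so subgroups of order 2 are possible by Lagrange.
The subgroups of order 2 are: {(0,0), (0,2)}; {(0,0), (5,0)}; {(0,0), (5,2)}.
So G has 3 subgroups of order 2.

3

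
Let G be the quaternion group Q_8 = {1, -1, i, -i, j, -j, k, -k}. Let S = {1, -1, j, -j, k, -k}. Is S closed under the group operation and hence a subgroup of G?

No

|S| = 6 does not divide |G| = 8, so by Lagrange S is not a subgroup.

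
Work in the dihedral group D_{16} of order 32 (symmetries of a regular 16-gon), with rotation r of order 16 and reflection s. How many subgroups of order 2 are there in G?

17

|G| = 32 and 2 | 32, so subgroups of order 2 are possible by Lagrange.
The subgroups of order 2 are: {e, r^10s}; {e, r^11s}; {e, r^12s}; {e, r^13s}; … (17 in all).
So G has 17 subgroups of order 2.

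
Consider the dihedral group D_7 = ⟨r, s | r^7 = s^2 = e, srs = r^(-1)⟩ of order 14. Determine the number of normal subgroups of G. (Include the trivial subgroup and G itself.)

G has 10 subgroups. Checking conjugation-invariance by order — order 1: 1/1 normal; order 2: 0/7 normal; order 7: 1/1 normal; order 14: 1/1 normal.
Total normal subgroups: 3.

3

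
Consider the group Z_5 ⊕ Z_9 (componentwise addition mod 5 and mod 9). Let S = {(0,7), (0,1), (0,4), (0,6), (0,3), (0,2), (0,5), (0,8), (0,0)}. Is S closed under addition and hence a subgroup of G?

Yes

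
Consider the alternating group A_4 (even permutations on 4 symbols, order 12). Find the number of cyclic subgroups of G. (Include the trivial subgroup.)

Each element a generates a cyclic subgroup ⟨a⟩; distinct elements may generate the same one (a cyclic group of order d has φ(d) generators).
Cyclic subgroups by order — order 1: 1; order 2: 3; order 3: 4.
Total: 8.

8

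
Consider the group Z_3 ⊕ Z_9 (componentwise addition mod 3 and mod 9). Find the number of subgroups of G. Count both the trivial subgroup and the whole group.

10

|G| = 27, so by Lagrange every subgroup order divides 27. Divisors: 1, 3, 9, 27.
Subgroups by order — order 1: 1; order 3: 4; order 9: 4; order 27: 1.
Total: 1 + 4 + 4 + 1 = 10.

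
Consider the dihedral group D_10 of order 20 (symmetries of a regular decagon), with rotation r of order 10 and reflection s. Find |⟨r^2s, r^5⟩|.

|⟨r^2s⟩| = 2 and |⟨r^5⟩| = 2, so |H| is a multiple of lcm(2, 2) = 2 and divides |G| = 20.
Closing under the operation: H = {e, r^5, r^2s, r^7s}, so |H| = 4.

4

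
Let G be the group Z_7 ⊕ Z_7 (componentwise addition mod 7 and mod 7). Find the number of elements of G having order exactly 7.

48

An element (a,b) has order lcm(ord(a), ord(b)); count pairs with lcm equal to 7.
Enumerating gives 48 such elements.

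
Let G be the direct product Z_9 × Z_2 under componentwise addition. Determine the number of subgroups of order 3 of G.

|G| = 18 and 3 | 18, so subgroups of order 3 are possible by Lagrange.
The subgroups of order 3 are: {(0,0), (3,0), (6,0)}.
So G has 1 subgroup of order 3.

1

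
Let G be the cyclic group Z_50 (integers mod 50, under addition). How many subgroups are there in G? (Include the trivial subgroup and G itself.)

A cyclic group of order 50 has exactly one subgroup for each divisor of 50.
Divisors of 50: 1, 2, 5, 10, 25, 50.
So Z_50 has 6 subgroups.

6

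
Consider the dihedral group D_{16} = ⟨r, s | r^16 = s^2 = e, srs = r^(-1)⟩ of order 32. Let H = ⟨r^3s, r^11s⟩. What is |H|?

4

|⟨r^3s⟩| = 2 and |⟨r^11s⟩| = 2, so |H| is a multiple of lcm(2, 2) = 2 and divides |G| = 32.
Closing under the operation: H = {e, r^8, r^3s, r^11s}, so |H| = 4.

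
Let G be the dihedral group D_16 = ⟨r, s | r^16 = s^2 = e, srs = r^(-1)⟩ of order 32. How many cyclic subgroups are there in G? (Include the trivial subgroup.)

A cyclic subgroup of order d is generated by each of its φ(d) elements of order d, so the cyclic subgroups of order d number (#elements of order d)/φ(d).
Cyclic subgroups by order — order 1: 1; order 2: 17; order 4: 1; order 8: 1; order 16: 1.
Total: 21.

21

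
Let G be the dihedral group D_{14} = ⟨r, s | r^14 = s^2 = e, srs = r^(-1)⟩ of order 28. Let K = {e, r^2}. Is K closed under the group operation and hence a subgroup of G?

No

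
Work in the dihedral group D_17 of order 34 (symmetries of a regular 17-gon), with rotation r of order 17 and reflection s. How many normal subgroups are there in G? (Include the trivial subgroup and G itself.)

3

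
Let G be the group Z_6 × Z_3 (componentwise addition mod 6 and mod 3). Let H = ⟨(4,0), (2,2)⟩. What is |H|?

|⟨(4,0)⟩| = 3 and |⟨(2,2)⟩| = 3, so |H| is a multiple of lcm(3, 3) = 3 and divides |G| = 18.
Closing under the operation: H = {(0,0), (0,1), (0,2), (2,0), (2,1), (2,2), (4,0), (4,1), (4,2)}, so |H| = 9.

9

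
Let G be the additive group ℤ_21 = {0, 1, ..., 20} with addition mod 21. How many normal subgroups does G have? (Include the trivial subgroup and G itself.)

4

G is abelian, so every subgroup is normal.
G has 4 subgroups in total, hence 4 normal subgroups.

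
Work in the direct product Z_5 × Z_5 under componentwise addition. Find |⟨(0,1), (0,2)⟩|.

|⟨(0,1)⟩| = 5 and |⟨(0,2)⟩| = 5, so |H| is a multiple of lcm(5, 5) = 5 and divides |G| = 25.
Closing under the operation: H = {(0,0), (0,1), (0,2), (0,3), (0,4)}, so |H| = 5.

5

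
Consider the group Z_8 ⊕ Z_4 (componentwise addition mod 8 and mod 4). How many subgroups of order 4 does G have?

7

|G| = 32 and 4 | 32, so subgroups of order 4 are possible by Lagrange.
The subgroups of order 4 are: {(0,0), (0,1), (0,2), (0,3)}; {(0,0), (0,2), (4,0), (4,2)}; {(0,0), (0,2), (4,1), (4,3)}; {(0,0), (2,0), (4,0), (6,0)}; … (7 in all).
So G has 7 subgroups of order 4.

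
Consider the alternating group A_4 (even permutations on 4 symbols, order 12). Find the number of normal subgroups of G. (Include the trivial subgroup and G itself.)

G has 10 subgroups. Checking conjugation-invariance by order — order 1: 1/1 normal; order 2: 0/3 normal; order 3: 0/4 normal; order 4: 1/1 normal; order 12: 1/1 normal.
Total normal subgroups: 3.

3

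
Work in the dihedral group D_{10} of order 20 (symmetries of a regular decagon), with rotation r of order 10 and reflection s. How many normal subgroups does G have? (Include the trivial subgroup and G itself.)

7

G has 22 subgroups. Checking conjugation-invariance by order — order 1: 1/1 normal; order 2: 1/11 normal; order 4: 0/5 normal; order 5: 1/1 normal; order 10: 3/3 normal; order 20: 1/1 normal.
Total normal subgroups: 7.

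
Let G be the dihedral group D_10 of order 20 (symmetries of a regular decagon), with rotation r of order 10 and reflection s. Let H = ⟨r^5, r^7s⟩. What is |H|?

|⟨r^5⟩| = 2 and |⟨r^7s⟩| = 2, so |H| is a multiple of lcm(2, 2) = 2 and divides |G| = 20.
Closing under the operation: H = {e, r^5, r^2s, r^7s}, so |H| = 4.

4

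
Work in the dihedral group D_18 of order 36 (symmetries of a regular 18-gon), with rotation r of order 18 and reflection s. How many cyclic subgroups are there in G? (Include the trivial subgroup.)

24

Group the elements of G by the cyclic subgroup they generate; each cyclic subgroup of order d accounts for φ(d) elements.
Cyclic subgroups by order — order 1: 1; order 2: 19; order 3: 1; order 6: 1; order 9: 1; order 18: 1.
Total: 24.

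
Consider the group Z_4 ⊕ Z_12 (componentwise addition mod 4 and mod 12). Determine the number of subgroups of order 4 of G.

|G| = 48 and 4 | 48, so subgroups of order 4 are possible by Lagrange.
The subgroups of order 4 are: {(0,0), (0,3), (0,6), (0,9)}; {(0,0), (0,6), (2,0), (2,6)}; {(0,0), (0,6), (2,3), (2,9)}; {(0,0), (1,0), (2,0), (3,0)}; … (7 in all).
So G has 7 subgroups of order 4.

7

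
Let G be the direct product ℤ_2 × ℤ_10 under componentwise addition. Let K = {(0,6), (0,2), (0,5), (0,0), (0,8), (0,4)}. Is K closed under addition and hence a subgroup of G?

|K| = 6 does not divide |G| = 20, so by Lagrange K is not a subgroup.

No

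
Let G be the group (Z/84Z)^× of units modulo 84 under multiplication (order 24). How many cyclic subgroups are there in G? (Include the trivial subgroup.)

Each element a generates a cyclic subgroup ⟨a⟩; distinct elements may generate the same one (a cyclic group of order d has φ(d) generators).
Cyclic subgroups by order — order 1: 1; order 2: 7; order 3: 1; order 6: 7.
Total: 16.

16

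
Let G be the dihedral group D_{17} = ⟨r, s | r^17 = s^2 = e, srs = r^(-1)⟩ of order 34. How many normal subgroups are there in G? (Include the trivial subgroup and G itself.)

3

G has 20 subgroups. Checking conjugation-invariance by order — order 1: 1/1 normal; order 2: 0/17 normal; order 17: 1/1 normal; order 34: 1/1 normal.
Total normal subgroups: 3.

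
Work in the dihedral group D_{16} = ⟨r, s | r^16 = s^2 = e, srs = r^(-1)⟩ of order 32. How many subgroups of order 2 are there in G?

17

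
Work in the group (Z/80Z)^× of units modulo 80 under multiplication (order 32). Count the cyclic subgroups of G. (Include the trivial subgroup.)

20

A cyclic subgroup of order d is generated by each of its φ(d) elements of order d, so the cyclic subgroups of order d number (#elements of order d)/φ(d).
Cyclic subgroups by order — order 1: 1; order 2: 7; order 4: 12.
Total: 20.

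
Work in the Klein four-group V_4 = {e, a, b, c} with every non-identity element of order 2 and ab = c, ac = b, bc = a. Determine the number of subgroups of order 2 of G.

3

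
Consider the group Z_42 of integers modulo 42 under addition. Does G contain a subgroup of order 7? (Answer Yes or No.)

Yes

7 | 42. A subgroup of order 7 is {0, 6, 12, 18, 24, 30, 36}.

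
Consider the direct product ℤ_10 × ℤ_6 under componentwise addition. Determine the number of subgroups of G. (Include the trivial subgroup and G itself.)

20

|G| = 60, so by Lagrange every subgroup order divides 60. Divisors: 1, 2, 3, 4, 5, 6, 10, 12, 15, 20, 30, 60.
Subgroups by order — order 1: 1; order 2: 3; order 3: 1; order 4: 1; order 5: 1; order 6: 3; order 10: 3; order 12: 1; order 15: 1; order 20: 1; order 30: 3; order 60: 1.
Total: 1 + 3 + 1 + 1 + 1 + 3 + 3 + 1 + 1 + 1 + 3 + 1 = 20.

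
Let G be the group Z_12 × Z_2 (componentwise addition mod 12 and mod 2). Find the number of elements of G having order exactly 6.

6

An element (a,b) has order lcm(ord(a), ord(b)); count pairs with lcm equal to 6.
Enumerating gives 6 such elements.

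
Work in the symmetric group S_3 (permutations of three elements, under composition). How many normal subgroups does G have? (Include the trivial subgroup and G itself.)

3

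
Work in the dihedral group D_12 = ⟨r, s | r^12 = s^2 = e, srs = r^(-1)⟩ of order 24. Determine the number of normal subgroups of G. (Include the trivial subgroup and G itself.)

9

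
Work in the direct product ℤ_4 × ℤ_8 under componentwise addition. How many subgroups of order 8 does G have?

|G| = 32 and 8 | 32, so subgroups of order 8 are possible by Lagrange.
The subgroups of order 8 are: {(0,0), (0,1), (0,2), (0,3), (0,4), (0,5), (0,6), (0,7)}; {(0,0), (0,2), (0,4), (0,6), (2,0), (2,2), (2,4), (2,6)}; {(0,0), (0,2), (0,4), (0,6), (2,1), (2,3), (2,5), (2,7)}; {(0,0), (0,4), (1,0), (1,4), (2,0), (2,4), (3,0), (3,4)}; … (7 in all).
So G has 7 subgroups of order 8.

7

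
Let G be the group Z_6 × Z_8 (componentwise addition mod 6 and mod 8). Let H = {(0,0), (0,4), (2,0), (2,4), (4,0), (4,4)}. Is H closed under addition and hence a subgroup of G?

|H| = 6 divides |G| = 48, consistent with Lagrange.
H contains the identity, every element's inverse is in H, and H is closed under +: it is a subgroup.
In fact H = ⟨(4,4)⟩.

Yes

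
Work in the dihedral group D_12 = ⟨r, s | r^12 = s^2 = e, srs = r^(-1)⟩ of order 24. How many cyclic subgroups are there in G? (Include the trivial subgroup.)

Group the elements of G by the cyclic subgroup they generate; each cyclic subgroup of order d accounts for φ(d) elements.
Cyclic subgroups by order — order 1: 1; order 2: 13; order 3: 1; order 4: 1; order 6: 1; order 12: 1.
Total: 18.

18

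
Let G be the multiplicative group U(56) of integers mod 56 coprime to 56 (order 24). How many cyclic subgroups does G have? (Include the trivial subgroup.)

Each element a generates a cyclic subgroup ⟨a⟩; distinct elements may generate the same one (a cyclic group of order d has φ(d) generators).
Cyclic subgroups by order — order 1: 1; order 2: 7; order 3: 1; order 6: 7.
Total: 16.

16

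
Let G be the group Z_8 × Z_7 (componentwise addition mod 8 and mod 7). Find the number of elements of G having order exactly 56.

24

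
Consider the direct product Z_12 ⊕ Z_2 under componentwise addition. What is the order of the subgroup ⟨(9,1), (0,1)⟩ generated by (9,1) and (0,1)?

8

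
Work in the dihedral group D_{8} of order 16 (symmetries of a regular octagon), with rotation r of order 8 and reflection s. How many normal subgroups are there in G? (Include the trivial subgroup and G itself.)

7

G has 19 subgroups. Checking conjugation-invariance by order — order 1: 1/1 normal; order 2: 1/9 normal; order 4: 1/5 normal; order 8: 3/3 normal; order 16: 1/1 normal.
Total normal subgroups: 7.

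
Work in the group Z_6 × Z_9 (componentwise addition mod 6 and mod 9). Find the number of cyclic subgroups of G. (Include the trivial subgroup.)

Group the elements of G by the cyclic subgroup they generate; each cyclic subgroup of order d accounts for φ(d) elements.
Cyclic subgroups by order — order 1: 1; order 2: 1; order 3: 4; order 6: 4; order 9: 3; order 18: 3.
Total: 16.

16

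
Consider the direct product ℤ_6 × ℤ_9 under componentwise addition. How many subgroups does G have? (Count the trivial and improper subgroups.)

|G| = 54, so by Lagrange every subgroup order divides 54. Divisors: 1, 2, 3, 6, 9, 18, 27, 54.
Subgroups by order — order 1: 1; order 2: 1; order 3: 4; order 6: 4; order 9: 4; order 18: 4; order 27: 1; order 54: 1.
Total: 1 + 1 + 4 + 4 + 4 + 4 + 1 + 1 = 20.

20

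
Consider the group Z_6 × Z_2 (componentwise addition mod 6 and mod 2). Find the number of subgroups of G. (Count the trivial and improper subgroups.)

10

|G| = 12, so by Lagrange every subgroup order divides 12. Divisors: 1, 2, 3, 4, 6, 12.
Subgroups by order — order 1: 1; order 2: 3; order 3: 1; order 4: 1; order 6: 3; order 12: 1.
Total: 1 + 3 + 1 + 1 + 3 + 1 = 10.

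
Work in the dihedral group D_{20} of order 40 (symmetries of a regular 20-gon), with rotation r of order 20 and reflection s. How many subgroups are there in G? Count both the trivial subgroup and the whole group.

|G| = 40, so by Lagrange every subgroup order divides 40. Divisors: 1, 2, 4, 5, 8, 10, 20, 40.
Subgroups by order — order 1: 1; order 2: 21; order 4: 11; order 5: 1; order 8: 5; order 10: 5; order 20: 3; order 40: 1.
Total: 1 + 21 + 11 + 1 + 5 + 5 + 3 + 1 = 48.

48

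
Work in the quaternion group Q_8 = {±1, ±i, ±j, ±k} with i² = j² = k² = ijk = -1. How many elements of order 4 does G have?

6

The elements of order 4 are: i, -i, j, -j, k, -k.
That's 6.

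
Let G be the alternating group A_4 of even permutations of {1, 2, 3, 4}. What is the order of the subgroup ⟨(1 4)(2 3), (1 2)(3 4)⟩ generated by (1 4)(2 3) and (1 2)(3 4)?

|⟨(1 4)(2 3)⟩| = 2 and |⟨(1 2)(3 4)⟩| = 2, so |H| is a multiple of lcm(2, 2) = 2 and divides |G| = 12.
Closing under the operation: H = {e, (1 2)(3 4), (1 3)(2 4), (1 4)(2 3)}, so |H| = 4.

4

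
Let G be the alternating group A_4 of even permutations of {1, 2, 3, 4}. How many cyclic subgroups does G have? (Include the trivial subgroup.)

A cyclic subgroup of order d is generated by each of its φ(d) elements of order d, so the cyclic subgroups of order d number (#elements of order d)/φ(d).
Cyclic subgroups by order — order 1: 1; order 2: 3; order 3: 4.
Total: 8.

8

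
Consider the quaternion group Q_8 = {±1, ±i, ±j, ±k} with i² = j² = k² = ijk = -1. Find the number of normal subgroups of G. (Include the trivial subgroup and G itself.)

G has 6 subgroups. Checking conjugation-invariance by order — order 1: 1/1 normal; order 2: 1/1 normal; order 4: 3/3 normal; order 8: 1/1 normal.
Total normal subgroups: 6.

6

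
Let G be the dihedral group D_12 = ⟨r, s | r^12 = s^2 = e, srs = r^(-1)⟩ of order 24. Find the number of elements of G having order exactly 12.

4

The elements of order 12 are: r, r^5, r^7, r^11.
That's 4.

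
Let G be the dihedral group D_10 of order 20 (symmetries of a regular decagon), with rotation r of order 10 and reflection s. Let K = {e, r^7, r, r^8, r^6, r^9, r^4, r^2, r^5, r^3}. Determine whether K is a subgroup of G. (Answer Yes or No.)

|K| = 10 divides |G| = 20, consistent with Lagrange.
K contains the identity, every element's inverse is in K, and K is closed under ·: it is a subgroup.
In fact K = ⟨r^9⟩.

Yes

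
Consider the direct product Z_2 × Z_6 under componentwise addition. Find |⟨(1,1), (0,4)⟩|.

6

|⟨(1,1)⟩| = 6 and |⟨(0,4)⟩| = 3, so |H| is a multiple of lcm(6, 3) = 6 and divides |G| = 12.
Closing under the operation: H = {(0,0), (0,2), (0,4), (1,1), (1,3), (1,5)}, so |H| = 6.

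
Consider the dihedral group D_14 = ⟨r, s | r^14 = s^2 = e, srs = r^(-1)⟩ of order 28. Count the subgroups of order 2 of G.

15

|G| = 28 and 2 | 28, so subgroups of order 2 are possible by Lagrange.
The subgroups of order 2 are: {e, r^10s}; {e, r^11s}; {e, r^12s}; {e, r^13s}; … (15 in all).
So G has 15 subgroups of order 2.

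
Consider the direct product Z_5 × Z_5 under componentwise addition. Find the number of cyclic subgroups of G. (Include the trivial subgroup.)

Each element a generates a cyclic subgroup ⟨a⟩; distinct elements may generate the same one (a cyclic group of order d has φ(d) generators).
Cyclic subgroups by order — order 1: 1; order 5: 6.
Total: 7.

7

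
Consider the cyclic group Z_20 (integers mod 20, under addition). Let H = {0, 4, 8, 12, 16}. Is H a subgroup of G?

Yes

|H| = 5 divides |G| = 20, consistent with Lagrange.
H contains the identity, every element's inverse is in H, and H is closed under +: it is a subgroup.
In fact H = ⟨16⟩.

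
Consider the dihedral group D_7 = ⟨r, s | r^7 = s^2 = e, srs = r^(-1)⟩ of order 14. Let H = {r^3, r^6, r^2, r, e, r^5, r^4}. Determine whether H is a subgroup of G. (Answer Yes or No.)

Yes

|H| = 7 divides |G| = 14, consistent with Lagrange.
H contains the identity, every element's inverse is in H, and H is closed under ·: it is a subgroup.
In fact H = ⟨r^4⟩.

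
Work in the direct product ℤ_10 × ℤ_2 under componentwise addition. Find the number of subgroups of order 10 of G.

|G| = 20 and 10 | 20, so subgroups of order 10 are possible by Lagrange.
The subgroups of order 10 are: {(0,0), (0,1), (2,0), (2,1), (4,0), (4,1), (6,0), (6,1), (8,0), (8,1)}; {(0,0), (1,0), (2,0), (3,0), (4,0), (5,0), (6,0), (7,0), (8,0), (9,0)}; {(0,0), (1,1), (2,0), (3,1), (4,0), (5,1), (6,0), (7,1), (8,0), (9,1)}.
So G has 3 subgroups of order 10.

3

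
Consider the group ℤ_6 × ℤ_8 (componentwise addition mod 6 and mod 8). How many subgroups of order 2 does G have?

3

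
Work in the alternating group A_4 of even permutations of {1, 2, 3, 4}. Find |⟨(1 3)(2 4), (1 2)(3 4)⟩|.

4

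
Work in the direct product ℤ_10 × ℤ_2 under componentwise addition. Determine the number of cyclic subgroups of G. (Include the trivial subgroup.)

Each element a generates a cyclic subgroup ⟨a⟩; distinct elements may generate the same one (a cyclic group of order d has φ(d) generators).
Cyclic subgroups by order — order 1: 1; order 2: 3; order 5: 1; order 10: 3.
Total: 8.

8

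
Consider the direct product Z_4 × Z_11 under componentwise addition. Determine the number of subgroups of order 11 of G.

|G| = 44 and 11 | 44, so subgroups of order 11 are possible by Lagrange.
The subgroups of order 11 are: {(0,0), (0,1), (0,2), (0,3), (0,4), (0,5), (0,6), (0,7), (0,8), (0,9), (0,10)}.
So G has 1 subgroup of order 11.

1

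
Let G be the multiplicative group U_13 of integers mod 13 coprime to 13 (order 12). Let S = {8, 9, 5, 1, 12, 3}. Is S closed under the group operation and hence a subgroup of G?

No

Closure fails: 3 · 5 = 2 ∉ S. So S is not a subgroup.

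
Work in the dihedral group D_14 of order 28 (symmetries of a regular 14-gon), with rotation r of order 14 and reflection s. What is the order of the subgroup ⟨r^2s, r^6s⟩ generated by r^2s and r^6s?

|⟨r^2s⟩| = 2 and |⟨r^6s⟩| = 2, so |H| is a multiple of lcm(2, 2) = 2 and divides |G| = 28.
Closing under the operation: H = {e, r^2, r^4, r^6, r^8, r^10, r^12, s, r^2s, r^4s, r^6s, r^8s, r^10s, r^12s}, so |H| = 14.

14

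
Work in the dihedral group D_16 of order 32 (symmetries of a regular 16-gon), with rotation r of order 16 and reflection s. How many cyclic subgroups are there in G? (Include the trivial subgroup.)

21

A cyclic subgroup of order d is generated by each of its φ(d) elements of order d, so the cyclic subgroups of order d number (#elements of order d)/φ(d).
Cyclic subgroups by order — order 1: 1; order 2: 17; order 4: 1; order 8: 1; order 16: 1.
Total: 21.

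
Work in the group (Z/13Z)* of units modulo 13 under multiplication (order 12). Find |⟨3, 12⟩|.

|⟨3⟩| = 3 and |⟨12⟩| = 2, so |H| is a multiple of lcm(3, 2) = 6 and divides |G| = 12.
Closing under the operation: H = {1, 3, 4, 9, 10, 12}, so |H| = 6.

6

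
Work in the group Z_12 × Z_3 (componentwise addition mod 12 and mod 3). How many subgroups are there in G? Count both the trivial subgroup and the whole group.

|G| = 36, so by Lagrange every subgroup order divides 36. Divisors: 1, 2, 3, 4, 6, 9, 12, 18, 36.
Subgroups by order — order 1: 1; order 2: 1; order 3: 4; order 4: 1; order 6: 4; order 9: 1; order 12: 4; order 18: 1; order 36: 1.
Total: 1 + 1 + 4 + 1 + 4 + 1 + 4 + 1 + 1 = 18.

18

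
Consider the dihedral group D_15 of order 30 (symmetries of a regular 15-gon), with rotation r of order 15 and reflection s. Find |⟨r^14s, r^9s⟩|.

|⟨r^14s⟩| = 2 and |⟨r^9s⟩| = 2, so |H| is a multiple of lcm(2, 2) = 2 and divides |G| = 30.
Closing under the operation: H = {e, r^5, r^10, r^4s, r^9s, r^14s}, so |H| = 6.

6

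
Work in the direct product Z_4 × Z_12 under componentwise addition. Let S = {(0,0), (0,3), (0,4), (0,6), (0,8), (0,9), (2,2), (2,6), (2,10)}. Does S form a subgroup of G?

|S| = 9 does not divide |G| = 48, so by Lagrange S is not a subgroup.

No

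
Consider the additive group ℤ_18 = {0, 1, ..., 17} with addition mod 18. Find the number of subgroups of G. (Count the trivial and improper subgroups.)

6

Subgroups of the cyclic group ℤ_18 correspond bijectively to divisors of 18.
Divisors of 18: 1, 2, 3, 6, 9, 18.
So ℤ_18 has 6 subgroups.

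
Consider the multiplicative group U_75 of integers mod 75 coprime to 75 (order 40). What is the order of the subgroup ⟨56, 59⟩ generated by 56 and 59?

|⟨56⟩| = 10 and |⟨59⟩| = 10, so |H| is a multiple of lcm(10, 10) = 10 and divides |G| = 40.
Closing under the operation: H = {1, 4, 11, 14, 16, 19, 26, 29, 31, 34, 41, 44, 46, 49, 56, 59, 61, 64, 71, 74}, so |H| = 20.

20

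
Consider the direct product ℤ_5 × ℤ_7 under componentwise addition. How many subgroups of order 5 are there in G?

1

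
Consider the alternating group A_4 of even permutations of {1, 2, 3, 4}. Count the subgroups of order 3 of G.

|G| = 12 and 3 | 12, so subgroups of order 3 are possible by Lagrange.
The subgroups of order 3 are: {e, (1 2 3), (1 3 2)}; {e, (1 2 4), (1 4 2)}; {e, (1 3 4), (1 4 3)}; {e, (2 3 4), (2 4 3)}.
So G has 4 subgroups of order 3.

4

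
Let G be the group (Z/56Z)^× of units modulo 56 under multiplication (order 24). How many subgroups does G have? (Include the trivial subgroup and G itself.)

32

|G| = 24, so by Lagrange every subgroup order divides 24. Divisors: 1, 2, 3, 4, 6, 8, 12, 24.
Subgroups by order — order 1: 1; order 2: 7; order 3: 1; order 4: 7; order 6: 7; order 8: 1; order 12: 7; order 24: 1.
Total: 1 + 7 + 1 + 7 + 7 + 1 + 7 + 1 = 32.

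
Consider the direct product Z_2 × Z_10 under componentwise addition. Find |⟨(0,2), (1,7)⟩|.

10

|⟨(0,2)⟩| = 5 and |⟨(1,7)⟩| = 10, so |H| is a multiple of lcm(5, 10) = 10 and divides |G| = 20.
Closing under the operation: H = {(0,0), (0,2), (0,4), (0,6), (0,8), (1,1), (1,3), (1,5), (1,7), (1,9)}, so |H| = 10.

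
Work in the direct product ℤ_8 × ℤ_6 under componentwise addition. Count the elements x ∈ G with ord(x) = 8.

An element (a,b) has order lcm(ord(a), ord(b)); count pairs with lcm equal to 8.
Enumerating gives 8 such elements.

8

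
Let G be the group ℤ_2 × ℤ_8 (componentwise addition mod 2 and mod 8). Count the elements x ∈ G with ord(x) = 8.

An element (a,b) has order lcm(ord(a), ord(b)); count pairs with lcm equal to 8.
Enumerating gives 8 such elements.

8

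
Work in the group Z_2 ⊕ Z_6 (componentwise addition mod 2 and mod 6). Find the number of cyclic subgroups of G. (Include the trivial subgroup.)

Group the elements of G by the cyclic subgroup they generate; each cyclic subgroup of order d accounts for φ(d) elements.
Cyclic subgroups by order — order 1: 1; order 2: 3; order 3: 1; order 6: 3.
Total: 8.

8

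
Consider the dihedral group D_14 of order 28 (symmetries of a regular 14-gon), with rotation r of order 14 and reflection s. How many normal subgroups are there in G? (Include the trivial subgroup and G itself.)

7

G has 28 subgroups. Checking conjugation-invariance by order — order 1: 1/1 normal; order 2: 1/15 normal; order 4: 0/7 normal; order 7: 1/1 normal; order 14: 3/3 normal; order 28: 1/1 normal.
Total normal subgroups: 7.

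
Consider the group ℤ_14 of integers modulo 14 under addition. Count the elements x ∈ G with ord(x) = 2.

In a cyclic group of order 14, the number of elements of order d (for d | 14) is φ(d).
φ(2) = 1.

1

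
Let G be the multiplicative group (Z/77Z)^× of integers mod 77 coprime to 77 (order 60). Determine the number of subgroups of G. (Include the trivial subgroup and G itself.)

|G| = 60, so by Lagrange every subgroup order divides 60. Divisors: 1, 2, 3, 4, 5, 6, 10, 12, 15, 20, 30, 60.
Subgroups by order — order 1: 1; order 2: 3; order 3: 1; order 4: 1; order 5: 1; order 6: 3; order 10: 3; order 12: 1; order 15: 1; order 20: 1; order 30: 3; order 60: 1.
Total: 1 + 3 + 1 + 1 + 1 + 3 + 3 + 1 + 1 + 1 + 3 + 1 = 20.

20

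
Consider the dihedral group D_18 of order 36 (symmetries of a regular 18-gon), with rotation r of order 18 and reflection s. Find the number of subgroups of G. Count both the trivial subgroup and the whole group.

45

|G| = 36, so by Lagrange every subgroup order divides 36. Divisors: 1, 2, 3, 4, 6, 9, 12, 18, 36.
Subgroups by order — order 1: 1; order 2: 19; order 3: 1; order 4: 9; order 6: 7; order 9: 1; order 12: 3; order 18: 3; order 36: 1.
Total: 1 + 19 + 1 + 9 + 7 + 1 + 3 + 3 + 1 = 45.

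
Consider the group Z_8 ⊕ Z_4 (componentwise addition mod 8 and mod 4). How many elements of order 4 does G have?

12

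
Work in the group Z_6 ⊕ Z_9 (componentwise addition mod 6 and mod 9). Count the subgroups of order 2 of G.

|G| = 54 and 2 | 54, so subgroups of order 2 are possible by Lagrange.
The subgroups of order 2 are: {(0,0), (3,0)}.
So G has 1 subgroup of order 2.

1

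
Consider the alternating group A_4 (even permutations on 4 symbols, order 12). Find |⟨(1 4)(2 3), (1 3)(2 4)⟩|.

4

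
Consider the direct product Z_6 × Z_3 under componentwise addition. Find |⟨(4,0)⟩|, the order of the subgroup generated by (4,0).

The order of (4,0) in Z_6 × Z_3 is lcm(ord(4) in Z_6, ord(0) in Z_3).
ord(4) = 3 and ord(0) = 1, so |⟨(4,0)⟩| = lcm(3, 1) = 3.

3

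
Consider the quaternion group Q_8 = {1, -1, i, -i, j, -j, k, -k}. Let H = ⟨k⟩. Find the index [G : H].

2

|⟨k⟩| = 4 and |G| = 8.
By Lagrange, [G : H] = |G|/|H| = 8/4 = 2.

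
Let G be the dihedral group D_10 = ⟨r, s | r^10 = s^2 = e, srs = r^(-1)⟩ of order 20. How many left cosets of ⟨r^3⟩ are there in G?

|⟨r^3⟩| = 10 and |G| = 20.
By Lagrange, [G : H] = |G|/|H| = 20/10 = 2.

2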